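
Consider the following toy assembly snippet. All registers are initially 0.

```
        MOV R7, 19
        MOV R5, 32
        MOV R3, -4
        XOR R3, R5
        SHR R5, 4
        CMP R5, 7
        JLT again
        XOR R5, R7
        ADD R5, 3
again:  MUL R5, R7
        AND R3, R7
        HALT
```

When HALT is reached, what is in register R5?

38

MOV R7, 19 → R7=19
MOV R5, 32 → R5=32
MOV R3, -4 → R3=-4
XOR R3, R5 → R3=(-4)^32=-36
SHR R5, 4 → R5=32>>4=2
CMP R5, 7  (cmp 2,7)
JLT again: taken
MUL R5, R7 → R5=2*19=38
AND R3, R7 → R3=(-36)&19=16
halt.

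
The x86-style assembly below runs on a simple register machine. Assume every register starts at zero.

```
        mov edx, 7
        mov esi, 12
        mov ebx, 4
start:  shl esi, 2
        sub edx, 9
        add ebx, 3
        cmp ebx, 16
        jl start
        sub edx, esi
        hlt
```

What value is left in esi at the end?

3072

after mov edx, 7: edx=7
after mov esi, 12: esi=12
after mov ebx, 4: ebx=4
after shl esi, 2: esi=12<<2=48
after sub edx, 9: edx=7-9=-2
after add ebx, 3: ebx=4+3=7
cmp ebx, 16  (cmp 7,16)
jl start: taken
after shl esi, 2: esi=48<<2=192
after sub edx, 9: edx=(-2)-9=-11
after add ebx, 3: ebx=7+3=10
cmp ebx, 16  (cmp 10,16)
jl start: taken
after shl esi, 2: esi=192<<2=768
after sub edx, 9: edx=(-11)-9=-20
after add ebx, 3: ebx=10+3=13
cmp ebx, 16  (cmp 13,16)
jl start: taken
after shl esi, 2: esi=768<<2=3072
after sub edx, 9: edx=(-20)-9=-29
after add ebx, 3: ebx=13+3=16
cmp ebx, 16  (cmp 16,16)
jl start: not taken
after sub edx, esi: edx=(-29)-3072=-3101
halt.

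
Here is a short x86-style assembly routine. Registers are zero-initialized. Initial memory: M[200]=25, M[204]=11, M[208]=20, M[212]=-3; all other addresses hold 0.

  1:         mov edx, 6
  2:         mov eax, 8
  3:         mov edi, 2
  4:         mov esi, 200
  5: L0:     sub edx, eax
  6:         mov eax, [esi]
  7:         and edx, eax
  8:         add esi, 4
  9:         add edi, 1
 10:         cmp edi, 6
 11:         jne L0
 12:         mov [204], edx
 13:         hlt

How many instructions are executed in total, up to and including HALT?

34

edx=6
eax=8
edi=2
esi=200
edx=6-8=-2
eax=M[200]=25
edx=(-2)&25=24
esi=200+4=204
edi=2+1=3
cmp edi, 6  (cmp 3,6)
jne L0: taken
edx=24-25=-1
eax=M[204]=11
edx=(-1)&11=11
esi=204+4=208
edi=3+1=4
cmp edi, 6  (cmp 4,6)
jne L0: taken
edx=11-11=0
eax=M[208]=20
edx=0&20=0
esi=208+4=212
edi=4+1=5
cmp edi, 6  (cmp 5,6)
jne L0: taken
edx=0-20=-20
eax=M[212]=-3
edx=(-20)&(-3)=-20
esi=212+4=216
edi=5+1=6
cmp edi, 6  (cmp 6,6)
jne L0: not taken
mov [204], edx → M[204]=-20
halt.
Total executed instructions: 34.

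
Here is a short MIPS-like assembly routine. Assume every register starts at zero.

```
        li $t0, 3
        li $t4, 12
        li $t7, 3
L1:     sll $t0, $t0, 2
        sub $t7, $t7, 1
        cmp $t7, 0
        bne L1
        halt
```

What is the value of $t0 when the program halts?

$t0=3
$t4=12
$t7=3
$t0=3<<2=12
$t7=3-1=2
cmp $t7, 0  (cmp 2,0)
bne L1: taken
$t0=12<<2=48
$t7=2-1=1
cmp $t7, 0  (cmp 1,0)
bne L1: taken
$t0=48<<2=192
$t7=1-1=0
cmp $t7, 0  (cmp 0,0)
bne L1: not taken
halt.

192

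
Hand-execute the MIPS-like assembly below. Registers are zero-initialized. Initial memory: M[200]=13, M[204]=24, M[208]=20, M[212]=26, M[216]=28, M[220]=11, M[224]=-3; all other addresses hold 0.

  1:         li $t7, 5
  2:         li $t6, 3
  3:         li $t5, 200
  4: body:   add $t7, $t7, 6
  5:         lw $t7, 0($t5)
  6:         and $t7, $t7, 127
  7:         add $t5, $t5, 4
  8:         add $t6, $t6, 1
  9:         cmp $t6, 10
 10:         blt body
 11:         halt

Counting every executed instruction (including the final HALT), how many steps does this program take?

53

$t7=5
$t6=3
$t5=200
$t7=5+6=11
$t7=M[200]=13
$t7=13&127=13
$t5=200+4=204
$t6=3+1=4
cmp $t6, 10  (cmp 4,10)
blt body: taken
$t7=13+6=19
$t7=M[204]=24
$t7=24&127=24
$t5=204+4=208
$t6=4+1=5
cmp $t6, 10  (cmp 5,10)
blt body: taken
$t7=24+6=30
$t7=M[208]=20
$t7=20&127=20
$t5=208+4=212
$t6=5+1=6
cmp $t6, 10  (cmp 6,10)
blt body: taken
$t7=20+6=26
$t7=M[212]=26
$t7=26&127=26
$t5=212+4=216
$t6=6+1=7
cmp $t6, 10  (cmp 7,10)
blt body: taken
$t7=26+6=32
$t7=M[216]=28
$t7=28&127=28
$t5=216+4=220
$t6=7+1=8
cmp $t6, 10  (cmp 8,10)
blt body: taken
$t7=28+6=34
$t7=M[220]=11
$t7=11&127=11
$t5=220+4=224
$t6=8+1=9
cmp $t6, 10  (cmp 9,10)
blt body: taken
$t7=11+6=17
$t7=M[224]=-3
$t7=(-3)&127=125
$t5=224+4=228
$t6=9+1=10
cmp $t6, 10  (cmp 10,10)
blt body: not taken
halt.
Total executed instructions: 53.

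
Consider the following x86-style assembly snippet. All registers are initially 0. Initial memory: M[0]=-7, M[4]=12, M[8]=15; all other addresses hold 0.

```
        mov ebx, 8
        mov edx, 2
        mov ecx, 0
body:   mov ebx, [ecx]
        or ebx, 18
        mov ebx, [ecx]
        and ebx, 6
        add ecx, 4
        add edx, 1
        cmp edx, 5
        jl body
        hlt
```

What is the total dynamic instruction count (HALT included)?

28

ebx=8
edx=2
ecx=0
ebx=M[0]=-7
ebx=(-7)|18=-5
ebx=M[0]=-7
ebx=(-7)&6=0
ecx=0+4=4
edx=2+1=3
cmp edx, 5  (cmp 3,5)
jl body: taken
ebx=M[4]=12
ebx=12|18=30
ebx=M[4]=12
ebx=12&6=4
ecx=4+4=8
edx=3+1=4
cmp edx, 5  (cmp 4,5)
jl body: taken
ebx=M[8]=15
ebx=15|18=31
ebx=M[8]=15
ebx=15&6=6
ecx=8+4=12
edx=4+1=5
cmp edx, 5  (cmp 5,5)
jl body: not taken
halt.
Total executed instructions: 28.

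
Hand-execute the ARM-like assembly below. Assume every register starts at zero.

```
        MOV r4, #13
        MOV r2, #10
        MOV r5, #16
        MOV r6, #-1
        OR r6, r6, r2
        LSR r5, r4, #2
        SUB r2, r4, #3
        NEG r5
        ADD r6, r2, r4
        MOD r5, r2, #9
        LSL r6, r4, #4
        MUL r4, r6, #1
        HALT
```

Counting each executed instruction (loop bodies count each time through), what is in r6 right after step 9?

r4=13
r2=10
r5=16
r6=-1
r6=(-1)|10=-1
r5=13>>2=3
r2=13-3=10
r5=-(3)=-3
r6=10+13=23
After step 9: r6 = 23.

23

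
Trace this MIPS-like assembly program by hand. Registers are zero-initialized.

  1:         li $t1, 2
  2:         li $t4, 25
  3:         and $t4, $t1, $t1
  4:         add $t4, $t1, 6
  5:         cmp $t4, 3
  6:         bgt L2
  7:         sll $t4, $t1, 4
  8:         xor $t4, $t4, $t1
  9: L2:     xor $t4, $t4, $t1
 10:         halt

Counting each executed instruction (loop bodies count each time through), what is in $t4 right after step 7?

10

after li $t1, 2: $t1=2
after li $t4, 25: $t4=25
after and $t4, $t1, $t1: $t4=2&2=2
after add $t4, $t1, 6: $t4=2+6=8
cmp $t4, 3  (cmp 8,3)
bgt L2: taken
after xor $t4, $t4, $t1: $t4=8^2=10
After step 7: $t4 = 10.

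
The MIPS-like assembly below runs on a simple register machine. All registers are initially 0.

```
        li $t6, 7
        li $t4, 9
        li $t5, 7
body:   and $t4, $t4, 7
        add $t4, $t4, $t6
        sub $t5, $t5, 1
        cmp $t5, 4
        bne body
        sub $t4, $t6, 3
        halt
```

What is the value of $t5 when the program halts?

$t6=7
$t4=9
$t5=7
$t4=9&7=1
$t4=1+7=8
$t5=7-1=6
cmp $t5, 4  (cmp 6,4)
bne body: taken
$t4=8&7=0
$t4=0+7=7
$t5=6-1=5
cmp $t5, 4  (cmp 5,4)
bne body: taken
$t4=7&7=7
$t4=7+7=14
$t5=5-1=4
cmp $t5, 4  (cmp 4,4)
bne body: not taken
$t4=7-3=4
halt.

4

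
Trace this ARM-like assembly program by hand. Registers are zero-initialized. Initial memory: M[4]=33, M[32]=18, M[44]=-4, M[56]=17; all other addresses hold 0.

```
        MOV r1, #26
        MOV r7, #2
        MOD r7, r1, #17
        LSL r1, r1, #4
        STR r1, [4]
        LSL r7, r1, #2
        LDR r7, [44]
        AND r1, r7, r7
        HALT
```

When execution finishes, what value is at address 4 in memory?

r1=26
r7=2
r7=26%17=9
r1=26<<4=416
STR r1, [4] → M[4]=416
r7=416<<2=1664
r7=M[44]=-4
r1=(-4)&(-4)=-4
halt.

416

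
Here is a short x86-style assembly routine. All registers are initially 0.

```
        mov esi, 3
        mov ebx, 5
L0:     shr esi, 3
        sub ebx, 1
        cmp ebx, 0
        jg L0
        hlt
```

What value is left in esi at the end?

mov esi, 3 → esi=3
mov ebx, 5 → ebx=5
shr esi, 3 → esi=3>>3=0
sub ebx, 1 → ebx=5-1=4
cmp ebx, 0  (cmp 4,0)
jg L0: taken
shr esi, 3 → esi=0>>3=0
sub ebx, 1 → ebx=4-1=3
cmp ebx, 0  (cmp 3,0)
jg L0: taken
shr esi, 3 → esi=0>>3=0
sub ebx, 1 → ebx=3-1=2
cmp ebx, 0  (cmp 2,0)
jg L0: taken
shr esi, 3 → esi=0>>3=0
sub ebx, 1 → ebx=2-1=1
cmp ebx, 0  (cmp 1,0)
jg L0: taken
shr esi, 3 → esi=0>>3=0
sub ebx, 1 → ebx=1-1=0
cmp ebx, 0  (cmp 0,0)
jg L0: not taken
halt.

0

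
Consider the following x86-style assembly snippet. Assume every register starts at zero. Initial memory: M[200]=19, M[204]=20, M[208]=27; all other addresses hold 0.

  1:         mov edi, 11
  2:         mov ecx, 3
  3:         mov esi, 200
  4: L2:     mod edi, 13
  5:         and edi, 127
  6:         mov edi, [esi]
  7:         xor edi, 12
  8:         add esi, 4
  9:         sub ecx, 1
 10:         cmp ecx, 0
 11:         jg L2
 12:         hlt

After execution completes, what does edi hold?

23

after mov edi, 11: edi=11
after mov ecx, 3: ecx=3
after mov esi, 200: esi=200
after mod edi, 13: edi=11%13=11
after and edi, 127: edi=11&127=11
after mov edi, [esi]: edi=M[200]=19
after xor edi, 12: edi=19^12=31
after add esi, 4: esi=200+4=204
after sub ecx, 1: ecx=3-1=2
cmp ecx, 0  (cmp 2,0)
jg L2: taken
after mod edi, 13: edi=31%13=5
after and edi, 127: edi=5&127=5
after mov edi, [esi]: edi=M[204]=20
after xor edi, 12: edi=20^12=24
after add esi, 4: esi=204+4=208
after sub ecx, 1: ecx=2-1=1
cmp ecx, 0  (cmp 1,0)
jg L2: taken
after mod edi, 13: edi=24%13=11
after and edi, 127: edi=11&127=11
after mov edi, [esi]: edi=M[208]=27
after xor edi, 12: edi=27^12=23
after add esi, 4: esi=208+4=212
after sub ecx, 1: ecx=1-1=0
cmp ecx, 0  (cmp 0,0)
jg L2: not taken
halt.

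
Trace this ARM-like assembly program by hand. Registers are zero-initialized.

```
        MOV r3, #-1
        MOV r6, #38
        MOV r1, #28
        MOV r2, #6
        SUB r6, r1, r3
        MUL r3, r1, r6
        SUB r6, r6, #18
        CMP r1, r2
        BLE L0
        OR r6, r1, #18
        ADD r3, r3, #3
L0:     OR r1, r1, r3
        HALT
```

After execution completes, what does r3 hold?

MOV r3, #-1 → r3=-1
MOV r6, #38 → r6=38
MOV r1, #28 → r1=28
MOV r2, #6 → r2=6
SUB r6, r1, r3 → r6=28-(-1)=29
MUL r3, r1, r6 → r3=28*29=812
SUB r6, r6, #18 → r6=29-18=11
CMP r1, r2  (cmp 28,6)
BLE L0: not taken
OR r6, r1, #18 → r6=28|18=30
ADD r3, r3, #3 → r3=812+3=815
OR r1, r1, r3 → r1=28|815=831
halt.

815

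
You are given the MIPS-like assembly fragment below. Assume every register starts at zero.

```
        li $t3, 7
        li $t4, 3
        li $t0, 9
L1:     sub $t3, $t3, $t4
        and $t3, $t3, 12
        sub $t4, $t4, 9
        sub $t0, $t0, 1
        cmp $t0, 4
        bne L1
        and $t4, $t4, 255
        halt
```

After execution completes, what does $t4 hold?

$t3=7
$t4=3
$t0=9
$t3=7-3=4
$t3=4&12=4
$t4=3-9=-6
$t0=9-1=8
cmp $t0, 4  (cmp 8,4)
bne L1: taken
$t3=4-(-6)=10
$t3=10&12=8
$t4=(-6)-9=-15
$t0=8-1=7
cmp $t0, 4  (cmp 7,4)
bne L1: taken
$t3=8-(-15)=23
$t3=23&12=4
$t4=(-15)-9=-24
$t0=7-1=6
cmp $t0, 4  (cmp 6,4)
bne L1: taken
$t3=4-(-24)=28
$t3=28&12=12
$t4=(-24)-9=-33
$t0=6-1=5
cmp $t0, 4  (cmp 5,4)
bne L1: taken
$t3=12-(-33)=45
$t3=45&12=12
$t4=(-33)-9=-42
$t0=5-1=4
cmp $t0, 4  (cmp 4,4)
bne L1: not taken
$t4=(-42)&255=214
halt.

214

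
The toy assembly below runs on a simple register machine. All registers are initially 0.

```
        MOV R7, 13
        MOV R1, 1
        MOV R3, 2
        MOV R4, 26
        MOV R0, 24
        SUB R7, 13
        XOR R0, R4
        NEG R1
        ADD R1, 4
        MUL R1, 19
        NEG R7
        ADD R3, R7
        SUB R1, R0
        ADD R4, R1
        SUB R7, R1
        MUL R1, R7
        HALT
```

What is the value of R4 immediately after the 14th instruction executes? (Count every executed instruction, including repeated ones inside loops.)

R7=13
R1=1
R3=2
R4=26
R0=24
R7=13-13=0
R0=24^26=2
R1=-(1)=-1
R1=(-1)+4=3
R1=3*19=57
R7=-(0)=0
R3=2+0=2
R1=57-2=55
R4=26+55=81
After step 14: R4 = 81.

81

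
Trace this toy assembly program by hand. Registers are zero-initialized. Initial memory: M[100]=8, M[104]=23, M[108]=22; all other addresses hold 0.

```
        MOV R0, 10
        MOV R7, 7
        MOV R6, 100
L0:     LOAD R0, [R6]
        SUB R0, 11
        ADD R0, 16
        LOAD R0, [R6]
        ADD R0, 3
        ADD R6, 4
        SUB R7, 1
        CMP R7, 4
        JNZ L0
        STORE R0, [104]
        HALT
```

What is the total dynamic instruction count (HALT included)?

R0=10
R7=7
R6=100
R0=M[100]=8
R0=8-11=-3
R0=(-3)+16=13
R0=M[100]=8
R0=8+3=11
R6=100+4=104
R7=7-1=6
CMP R7, 4  (cmp 6,4)
JNZ L0: taken
R0=M[104]=23
R0=23-11=12
R0=12+16=28
R0=M[104]=23
R0=23+3=26
R6=104+4=108
R7=6-1=5
CMP R7, 4  (cmp 5,4)
JNZ L0: taken
R0=M[108]=22
R0=22-11=11
R0=11+16=27
R0=M[108]=22
R0=22+3=25
R6=108+4=112
R7=5-1=4
CMP R7, 4  (cmp 4,4)
JNZ L0: not taken
STORE R0, [104] → M[104]=25
halt.
Total executed instructions: 32.

32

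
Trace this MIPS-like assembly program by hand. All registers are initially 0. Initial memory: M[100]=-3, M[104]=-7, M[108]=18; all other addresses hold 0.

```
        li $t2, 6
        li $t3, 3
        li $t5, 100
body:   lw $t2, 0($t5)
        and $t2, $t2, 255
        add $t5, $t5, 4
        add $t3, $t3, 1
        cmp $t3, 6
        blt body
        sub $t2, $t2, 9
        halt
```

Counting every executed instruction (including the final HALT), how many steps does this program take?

after li $t2, 6: $t2=6
after li $t3, 3: $t3=3
after li $t5, 100: $t5=100
after lw $t2, 0($t5): $t2=M[100]=-3
after and $t2, $t2, 255: $t2=(-3)&255=253
after add $t5, $t5, 4: $t5=100+4=104
after add $t3, $t3, 1: $t3=3+1=4
cmp $t3, 6  (cmp 4,6)
blt body: taken
after lw $t2, 0($t5): $t2=M[104]=-7
after and $t2, $t2, 255: $t2=(-7)&255=249
after add $t5, $t5, 4: $t5=104+4=108
after add $t3, $t3, 1: $t3=4+1=5
cmp $t3, 6  (cmp 5,6)
blt body: taken
after lw $t2, 0($t5): $t2=M[108]=18
after and $t2, $t2, 255: $t2=18&255=18
after add $t5, $t5, 4: $t5=108+4=112
after add $t3, $t3, 1: $t3=5+1=6
cmp $t3, 6  (cmp 6,6)
blt body: not taken
after sub $t2, $t2, 9: $t2=18-9=9
halt.
Total executed instructions: 23.

23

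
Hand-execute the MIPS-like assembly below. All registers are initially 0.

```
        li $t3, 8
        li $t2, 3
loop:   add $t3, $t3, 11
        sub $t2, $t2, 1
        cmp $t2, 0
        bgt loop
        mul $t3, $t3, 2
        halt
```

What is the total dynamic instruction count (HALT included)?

16

after li $t3, 8: $t3=8
after li $t2, 3: $t2=3
after add $t3, $t3, 11: $t3=8+11=19
after sub $t2, $t2, 1: $t2=3-1=2
cmp $t2, 0  (cmp 2,0)
bgt loop: taken
after add $t3, $t3, 11: $t3=19+11=30
after sub $t2, $t2, 1: $t2=2-1=1
cmp $t2, 0  (cmp 1,0)
bgt loop: taken
after add $t3, $t3, 11: $t3=30+11=41
after sub $t2, $t2, 1: $t2=1-1=0
cmp $t2, 0  (cmp 0,0)
bgt loop: not taken
after mul $t3, $t3, 2: $t3=41*2=82
halt.
Total executed instructions: 16.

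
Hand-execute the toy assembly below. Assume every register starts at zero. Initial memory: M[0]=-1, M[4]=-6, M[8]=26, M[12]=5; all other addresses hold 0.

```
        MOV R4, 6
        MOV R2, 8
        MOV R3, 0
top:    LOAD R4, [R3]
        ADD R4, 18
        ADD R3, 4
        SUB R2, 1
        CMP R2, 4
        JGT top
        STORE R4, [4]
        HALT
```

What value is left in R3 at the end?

16

after MOV R4, 6: R4=6
after MOV R2, 8: R2=8
after MOV R3, 0: R3=0
after LOAD R4, [R3]: R4=M[0]=-1
after ADD R4, 18: R4=(-1)+18=17
after ADD R3, 4: R3=0+4=4
after SUB R2, 1: R2=8-1=7
CMP R2, 4  (cmp 7,4)
JGT top: taken
after LOAD R4, [R3]: R4=M[4]=-6
after ADD R4, 18: R4=(-6)+18=12
after ADD R3, 4: R3=4+4=8
after SUB R2, 1: R2=7-1=6
CMP R2, 4  (cmp 6,4)
JGT top: taken
after LOAD R4, [R3]: R4=M[8]=26
after ADD R4, 18: R4=26+18=44
after ADD R3, 4: R3=8+4=12
after SUB R2, 1: R2=6-1=5
CMP R2, 4  (cmp 5,4)
JGT top: taken
after LOAD R4, [R3]: R4=M[12]=5
after ADD R4, 18: R4=5+18=23
after ADD R3, 4: R3=12+4=16
after SUB R2, 1: R2=5-1=4
CMP R2, 4  (cmp 4,4)
JGT top: not taken
STORE R4, [4] → M[4]=23
halt.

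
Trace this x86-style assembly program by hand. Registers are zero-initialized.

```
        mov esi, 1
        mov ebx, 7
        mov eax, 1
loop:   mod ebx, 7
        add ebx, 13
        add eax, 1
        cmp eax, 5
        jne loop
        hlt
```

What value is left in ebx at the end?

after mov esi, 1: esi=1
after mov ebx, 7: ebx=7
after mov eax, 1: eax=1
after mod ebx, 7: ebx=7%7=0
after add ebx, 13: ebx=0+13=13
after add eax, 1: eax=1+1=2
cmp eax, 5  (cmp 2,5)
jne loop: taken
after mod ebx, 7: ebx=13%7=6
after add ebx, 13: ebx=6+13=19
after add eax, 1: eax=2+1=3
cmp eax, 5  (cmp 3,5)
jne loop: taken
after mod ebx, 7: ebx=19%7=5
after add ebx, 13: ebx=5+13=18
after add eax, 1: eax=3+1=4
cmp eax, 5  (cmp 4,5)
jne loop: taken
after mod ebx, 7: ebx=18%7=4
after add ebx, 13: ebx=4+13=17
after add eax, 1: eax=4+1=5
cmp eax, 5  (cmp 5,5)
jne loop: not taken
halt.

17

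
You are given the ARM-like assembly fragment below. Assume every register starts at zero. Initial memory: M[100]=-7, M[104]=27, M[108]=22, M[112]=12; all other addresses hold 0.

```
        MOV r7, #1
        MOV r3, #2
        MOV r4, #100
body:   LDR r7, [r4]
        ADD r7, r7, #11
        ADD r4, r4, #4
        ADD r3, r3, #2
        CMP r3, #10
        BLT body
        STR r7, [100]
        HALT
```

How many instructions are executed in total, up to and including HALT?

29

r7=1
r3=2
r4=100
r7=M[100]=-7
r7=(-7)+11=4
r4=100+4=104
r3=2+2=4
CMP r3, #10  (cmp 4,10)
BLT body: taken
r7=M[104]=27
r7=27+11=38
r4=104+4=108
r3=4+2=6
CMP r3, #10  (cmp 6,10)
BLT body: taken
r7=M[108]=22
r7=22+11=33
r4=108+4=112
r3=6+2=8
CMP r3, #10  (cmp 8,10)
BLT body: taken
r7=M[112]=12
r7=12+11=23
r4=112+4=116
r3=8+2=10
CMP r3, #10  (cmp 10,10)
BLT body: not taken
STR r7, [100] → M[100]=23
halt.
Total executed instructions: 29.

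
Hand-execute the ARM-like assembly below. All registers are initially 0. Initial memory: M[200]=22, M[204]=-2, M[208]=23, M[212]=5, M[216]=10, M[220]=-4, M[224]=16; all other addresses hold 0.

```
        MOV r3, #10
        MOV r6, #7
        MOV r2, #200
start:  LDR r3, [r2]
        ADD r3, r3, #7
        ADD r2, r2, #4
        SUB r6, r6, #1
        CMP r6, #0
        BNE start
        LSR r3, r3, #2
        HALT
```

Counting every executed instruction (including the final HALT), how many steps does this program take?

r3=10
r6=7
r2=200
r3=M[200]=22
r3=22+7=29
r2=200+4=204
r6=7-1=6
CMP r6, #0  (cmp 6,0)
BNE start: taken
r3=M[204]=-2
r3=(-2)+7=5
r2=204+4=208
r6=6-1=5
CMP r6, #0  (cmp 5,0)
BNE start: taken
r3=M[208]=23
r3=23+7=30
r2=208+4=212
r6=5-1=4
CMP r6, #0  (cmp 4,0)
BNE start: taken
r3=M[212]=5
r3=5+7=12
r2=212+4=216
r6=4-1=3
CMP r6, #0  (cmp 3,0)
BNE start: taken
r3=M[216]=10
r3=10+7=17
r2=216+4=220
r6=3-1=2
CMP r6, #0  (cmp 2,0)
BNE start: taken
r3=M[220]=-4
r3=(-4)+7=3
r2=220+4=224
r6=2-1=1
CMP r6, #0  (cmp 1,0)
BNE start: taken
r3=M[224]=16
r3=16+7=23
r2=224+4=228
r6=1-1=0
CMP r6, #0  (cmp 0,0)
BNE start: not taken
r3=23>>2=5
halt.
Total executed instructions: 47.

47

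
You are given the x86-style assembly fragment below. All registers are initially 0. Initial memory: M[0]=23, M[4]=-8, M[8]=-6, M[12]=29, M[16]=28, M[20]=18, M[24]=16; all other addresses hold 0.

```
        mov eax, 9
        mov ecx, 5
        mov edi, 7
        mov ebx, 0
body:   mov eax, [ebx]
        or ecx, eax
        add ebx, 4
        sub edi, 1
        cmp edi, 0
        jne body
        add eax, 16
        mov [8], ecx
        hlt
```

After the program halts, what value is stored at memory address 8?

eax=9
ecx=5
edi=7
ebx=0
eax=M[0]=23
ecx=5|23=23
ebx=0+4=4
edi=7-1=6
cmp edi, 0  (cmp 6,0)
jne body: taken
eax=M[4]=-8
ecx=23|(-8)=-1
ebx=4+4=8
edi=6-1=5
cmp edi, 0  (cmp 5,0)
jne body: taken
eax=M[8]=-6
ecx=(-1)|(-6)=-1
ebx=8+4=12
edi=5-1=4
cmp edi, 0  (cmp 4,0)
jne body: taken
eax=M[12]=29
ecx=(-1)|29=-1
ebx=12+4=16
edi=4-1=3
cmp edi, 0  (cmp 3,0)
jne body: taken
eax=M[16]=28
ecx=(-1)|28=-1
ebx=16+4=20
edi=3-1=2
cmp edi, 0  (cmp 2,0)
jne body: taken
eax=M[20]=18
ecx=(-1)|18=-1
ebx=20+4=24
edi=2-1=1
cmp edi, 0  (cmp 1,0)
jne body: taken
eax=M[24]=16
ecx=(-1)|16=-1
ebx=24+4=28
edi=1-1=0
cmp edi, 0  (cmp 0,0)
jne body: not taken
eax=16+16=32
mov [8], ecx → M[8]=-1
halt.

-1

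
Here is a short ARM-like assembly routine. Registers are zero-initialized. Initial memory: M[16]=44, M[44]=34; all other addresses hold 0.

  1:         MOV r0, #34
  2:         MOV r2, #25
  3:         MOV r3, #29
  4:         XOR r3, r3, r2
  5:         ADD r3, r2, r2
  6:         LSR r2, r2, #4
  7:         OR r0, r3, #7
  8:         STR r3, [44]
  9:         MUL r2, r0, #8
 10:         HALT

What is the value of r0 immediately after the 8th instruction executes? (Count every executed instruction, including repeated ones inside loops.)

after MOV r0, #34: r0=34
after MOV r2, #25: r2=25
after MOV r3, #29: r3=29
after XOR r3, r3, r2: r3=29^25=4
after ADD r3, r2, r2: r3=25+25=50
after LSR r2, r2, #4: r2=25>>4=1
after OR r0, r3, #7: r0=50|7=55
STR r3, [44] → M[44]=50
After step 8: r0 = 55.

55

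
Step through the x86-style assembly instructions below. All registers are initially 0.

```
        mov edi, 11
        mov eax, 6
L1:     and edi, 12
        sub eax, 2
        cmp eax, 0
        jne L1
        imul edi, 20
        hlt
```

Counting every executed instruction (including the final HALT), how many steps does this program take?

16

mov edi, 11 → edi=11
mov eax, 6 → eax=6
and edi, 12 → edi=11&12=8
sub eax, 2 → eax=6-2=4
cmp eax, 0  (cmp 4,0)
jne L1: taken
and edi, 12 → edi=8&12=8
sub eax, 2 → eax=4-2=2
cmp eax, 0  (cmp 2,0)
jne L1: taken
and edi, 12 → edi=8&12=8
sub eax, 2 → eax=2-2=0
cmp eax, 0  (cmp 0,0)
jne L1: not taken
imul edi, 20 → edi=8*20=160
halt.
Total executed instructions: 16.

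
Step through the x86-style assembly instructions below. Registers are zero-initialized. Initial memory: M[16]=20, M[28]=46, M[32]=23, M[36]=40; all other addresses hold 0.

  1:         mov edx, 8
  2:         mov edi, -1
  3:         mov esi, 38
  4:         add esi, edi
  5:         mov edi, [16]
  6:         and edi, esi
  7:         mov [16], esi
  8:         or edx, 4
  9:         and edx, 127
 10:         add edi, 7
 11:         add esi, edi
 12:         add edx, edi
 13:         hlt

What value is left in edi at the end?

11

after mov edx, 8: edx=8
after mov edi, -1: edi=-1
after mov esi, 38: esi=38
after add esi, edi: esi=38+(-1)=37
after mov edi, [16]: edi=M[16]=20
after and edi, esi: edi=20&37=4
mov [16], esi → M[16]=37
after or edx, 4: edx=8|4=12
after and edx, 127: edx=12&127=12
after add edi, 7: edi=4+7=11
after add esi, edi: esi=37+11=48
after add edx, edi: edx=12+11=23
halt.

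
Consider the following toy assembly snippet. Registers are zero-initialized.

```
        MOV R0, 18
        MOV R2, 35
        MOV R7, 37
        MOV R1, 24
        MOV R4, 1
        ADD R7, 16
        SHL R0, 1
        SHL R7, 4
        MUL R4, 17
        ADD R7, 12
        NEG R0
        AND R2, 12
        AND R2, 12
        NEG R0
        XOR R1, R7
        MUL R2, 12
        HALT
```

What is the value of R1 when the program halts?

836

R0=18
R2=35
R7=37
R1=24
R4=1
R7=37+16=53
R0=18<<1=36
R7=53<<4=848
R4=1*17=17
R7=848+12=860
R0=-(36)=-36
R2=35&12=0
R2=0&12=0
R0=-(-36)=36
R1=24^860=836
R2=0*12=0
halt.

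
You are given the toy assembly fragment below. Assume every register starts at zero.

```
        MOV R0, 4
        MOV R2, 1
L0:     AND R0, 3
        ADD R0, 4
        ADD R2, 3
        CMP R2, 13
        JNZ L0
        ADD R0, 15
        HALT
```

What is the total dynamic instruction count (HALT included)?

24

R0=4
R2=1
R0=4&3=0
R0=0+4=4
R2=1+3=4
CMP R2, 13  (cmp 4,13)
JNZ L0: taken
R0=4&3=0
R0=0+4=4
R2=4+3=7
CMP R2, 13  (cmp 7,13)
JNZ L0: taken
R0=4&3=0
R0=0+4=4
R2=7+3=10
CMP R2, 13  (cmp 10,13)
JNZ L0: taken
R0=4&3=0
R0=0+4=4
R2=10+3=13
CMP R2, 13  (cmp 13,13)
JNZ L0: not taken
R0=4+15=19
halt.
Total executed instructions: 24.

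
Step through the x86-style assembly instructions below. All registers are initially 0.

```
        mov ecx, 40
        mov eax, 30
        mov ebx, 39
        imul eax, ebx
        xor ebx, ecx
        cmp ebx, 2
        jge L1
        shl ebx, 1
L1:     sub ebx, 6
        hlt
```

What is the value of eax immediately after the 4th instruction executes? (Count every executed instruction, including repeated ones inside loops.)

1170

ecx=40
eax=30
ebx=39
eax=30*39=1170
After step 4: eax = 1170.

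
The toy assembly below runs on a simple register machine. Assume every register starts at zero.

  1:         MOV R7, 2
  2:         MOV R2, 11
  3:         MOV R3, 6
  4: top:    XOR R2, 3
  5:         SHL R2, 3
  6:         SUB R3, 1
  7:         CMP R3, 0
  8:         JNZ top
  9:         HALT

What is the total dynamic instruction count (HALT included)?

34

after MOV R7, 2: R7=2
after MOV R2, 11: R2=11
after MOV R3, 6: R3=6
after XOR R2, 3: R2=11^3=8
after SHL R2, 3: R2=8<<3=64
after SUB R3, 1: R3=6-1=5
CMP R3, 0  (cmp 5,0)
JNZ top: taken
after XOR R2, 3: R2=64^3=67
after SHL R2, 3: R2=67<<3=536
after SUB R3, 1: R3=5-1=4
CMP R3, 0  (cmp 4,0)
JNZ top: taken
after XOR R2, 3: R2=536^3=539
after SHL R2, 3: R2=539<<3=4312
after SUB R3, 1: R3=4-1=3
CMP R3, 0  (cmp 3,0)
JNZ top: taken
after XOR R2, 3: R2=4312^3=4315
after SHL R2, 3: R2=4315<<3=34520
after SUB R3, 1: R3=3-1=2
CMP R3, 0  (cmp 2,0)
JNZ top: taken
after XOR R2, 3: R2=34520^3=34523
after SHL R2, 3: R2=34523<<3=276184
after SUB R3, 1: R3=2-1=1
CMP R3, 0  (cmp 1,0)
JNZ top: taken
after XOR R2, 3: R2=276184^3=276187
after SHL R2, 3: R2=276187<<3=2209496
after SUB R3, 1: R3=1-1=0
CMP R3, 0  (cmp 0,0)
JNZ top: not taken
halt.
Total executed instructions: 34.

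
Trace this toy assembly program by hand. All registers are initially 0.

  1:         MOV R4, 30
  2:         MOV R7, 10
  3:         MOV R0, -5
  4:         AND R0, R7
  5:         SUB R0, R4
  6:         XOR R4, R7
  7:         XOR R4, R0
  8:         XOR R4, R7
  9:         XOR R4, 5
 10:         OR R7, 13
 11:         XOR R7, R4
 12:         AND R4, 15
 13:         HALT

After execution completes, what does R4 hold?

7

after MOV R4, 30: R4=30
after MOV R7, 10: R7=10
after MOV R0, -5: R0=-5
after AND R0, R7: R0=(-5)&10=10
after SUB R0, R4: R0=10-30=-20
after XOR R4, R7: R4=30^10=20
after XOR R4, R0: R4=20^(-20)=-8
after XOR R4, R7: R4=(-8)^10=-14
after XOR R4, 5: R4=(-14)^5=-9
after OR R7, 13: R7=10|13=15
after XOR R7, R4: R7=15^(-9)=-8
after AND R4, 15: R4=(-9)&15=7
halt.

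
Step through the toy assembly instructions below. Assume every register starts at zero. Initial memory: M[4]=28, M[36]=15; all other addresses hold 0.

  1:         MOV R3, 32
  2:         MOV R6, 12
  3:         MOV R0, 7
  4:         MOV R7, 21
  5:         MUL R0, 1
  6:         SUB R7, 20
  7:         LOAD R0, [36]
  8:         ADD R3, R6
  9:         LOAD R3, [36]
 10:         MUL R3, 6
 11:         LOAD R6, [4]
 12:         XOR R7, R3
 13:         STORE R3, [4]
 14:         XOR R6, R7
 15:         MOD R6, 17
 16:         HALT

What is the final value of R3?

90

after MOV R3, 32: R3=32
after MOV R6, 12: R6=12
after MOV R0, 7: R0=7
after MOV R7, 21: R7=21
after MUL R0, 1: R0=7*1=7
after SUB R7, 20: R7=21-20=1
after LOAD R0, [36]: R0=M[36]=15
after ADD R3, R6: R3=32+12=44
after LOAD R3, [36]: R3=M[36]=15
after MUL R3, 6: R3=15*6=90
after LOAD R6, [4]: R6=M[4]=28
after XOR R7, R3: R7=1^90=91
STORE R3, [4] → M[4]=90
after XOR R6, R7: R6=28^91=71
after MOD R6, 17: R6=71%17=3
halt.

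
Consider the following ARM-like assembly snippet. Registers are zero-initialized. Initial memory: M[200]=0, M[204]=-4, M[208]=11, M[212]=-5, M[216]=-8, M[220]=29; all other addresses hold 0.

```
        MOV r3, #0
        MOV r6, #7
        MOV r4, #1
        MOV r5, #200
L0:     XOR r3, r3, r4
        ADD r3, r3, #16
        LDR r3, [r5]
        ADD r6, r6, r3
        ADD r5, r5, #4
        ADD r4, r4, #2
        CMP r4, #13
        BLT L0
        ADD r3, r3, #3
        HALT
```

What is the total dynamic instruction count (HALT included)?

54

after MOV r3, #0: r3=0
after MOV r6, #7: r6=7
after MOV r4, #1: r4=1
after MOV r5, #200: r5=200
after XOR r3, r3, r4: r3=0^1=1
after ADD r3, r3, #16: r3=1+16=17
after LDR r3, [r5]: r3=M[200]=0
after ADD r6, r6, r3: r6=7+0=7
after ADD r5, r5, #4: r5=200+4=204
after ADD r4, r4, #2: r4=1+2=3
CMP r4, #13  (cmp 3,13)
BLT L0: taken
after XOR r3, r3, r4: r3=0^3=3
after ADD r3, r3, #16: r3=3+16=19
after LDR r3, [r5]: r3=M[204]=-4
after ADD r6, r6, r3: r6=7+(-4)=3
after ADD r5, r5, #4: r5=204+4=208
after ADD r4, r4, #2: r4=3+2=5
CMP r4, #13  (cmp 5,13)
BLT L0: taken
after XOR r3, r3, r4: r3=(-4)^5=-7
after ADD r3, r3, #16: r3=(-7)+16=9
after LDR r3, [r5]: r3=M[208]=11
after ADD r6, r6, r3: r6=3+11=14
after ADD r5, r5, #4: r5=208+4=212
after ADD r4, r4, #2: r4=5+2=7
CMP r4, #13  (cmp 7,13)
BLT L0: taken
after XOR r3, r3, r4: r3=11^7=12
after ADD r3, r3, #16: r3=12+16=28
after LDR r3, [r5]: r3=M[212]=-5
after ADD r6, r6, r3: r6=14+(-5)=9
after ADD r5, r5, #4: r5=212+4=216
after ADD r4, r4, #2: r4=7+2=9
CMP r4, #13  (cmp 9,13)
BLT L0: taken
after XOR r3, r3, r4: r3=(-5)^9=-14
after ADD r3, r3, #16: r3=(-14)+16=2
after LDR r3, [r5]: r3=M[216]=-8
after ADD r6, r6, r3: r6=9+(-8)=1
after ADD r5, r5, #4: r5=216+4=220
after ADD r4, r4, #2: r4=9+2=11
CMP r4, #13  (cmp 11,13)
BLT L0: taken
after XOR r3, r3, r4: r3=(-8)^11=-13
after ADD r3, r3, #16: r3=(-13)+16=3
after LDR r3, [r5]: r3=M[220]=29
after ADD r6, r6, r3: r6=1+29=30
after ADD r5, r5, #4: r5=220+4=224
after ADD r4, r4, #2: r4=11+2=13
CMP r4, #13  (cmp 13,13)
BLT L0: not taken
after ADD r3, r3, #3: r3=29+3=32
halt.
Total executed instructions: 54.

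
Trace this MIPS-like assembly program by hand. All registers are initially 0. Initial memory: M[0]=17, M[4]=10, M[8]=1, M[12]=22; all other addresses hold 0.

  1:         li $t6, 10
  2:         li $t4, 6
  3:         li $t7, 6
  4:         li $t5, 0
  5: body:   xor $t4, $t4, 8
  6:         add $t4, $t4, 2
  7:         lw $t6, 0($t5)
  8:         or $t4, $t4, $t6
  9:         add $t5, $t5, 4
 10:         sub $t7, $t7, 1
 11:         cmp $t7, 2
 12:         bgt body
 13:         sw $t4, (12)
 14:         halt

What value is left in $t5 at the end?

16

$t6=10
$t4=6
$t7=6
$t5=0
$t4=6^8=14
$t4=14+2=16
$t6=M[0]=17
$t4=16|17=17
$t5=0+4=4
$t7=6-1=5
cmp $t7, 2  (cmp 5,2)
bgt body: taken
$t4=17^8=25
$t4=25+2=27
$t6=M[4]=10
$t4=27|10=27
$t5=4+4=8
$t7=5-1=4
cmp $t7, 2  (cmp 4,2)
bgt body: taken
$t4=27^8=19
$t4=19+2=21
$t6=M[8]=1
$t4=21|1=21
$t5=8+4=12
$t7=4-1=3
cmp $t7, 2  (cmp 3,2)
bgt body: taken
$t4=21^8=29
$t4=29+2=31
$t6=M[12]=22
$t4=31|22=31
$t5=12+4=16
$t7=3-1=2
cmp $t7, 2  (cmp 2,2)
bgt body: not taken
sw $t4, (12) → M[12]=31
halt.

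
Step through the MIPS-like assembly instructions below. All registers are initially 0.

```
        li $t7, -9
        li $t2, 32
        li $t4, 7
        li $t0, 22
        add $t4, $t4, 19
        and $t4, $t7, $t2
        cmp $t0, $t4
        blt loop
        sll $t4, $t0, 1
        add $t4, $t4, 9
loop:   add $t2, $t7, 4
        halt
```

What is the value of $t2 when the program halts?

after li $t7, -9: $t7=-9
after li $t2, 32: $t2=32
after li $t4, 7: $t4=7
after li $t0, 22: $t0=22
after add $t4, $t4, 19: $t4=7+19=26
after and $t4, $t7, $t2: $t4=(-9)&32=32
cmp $t0, $t4  (cmp 22,32)
blt loop: taken
after add $t2, $t7, 4: $t2=(-9)+4=-5
halt.

-5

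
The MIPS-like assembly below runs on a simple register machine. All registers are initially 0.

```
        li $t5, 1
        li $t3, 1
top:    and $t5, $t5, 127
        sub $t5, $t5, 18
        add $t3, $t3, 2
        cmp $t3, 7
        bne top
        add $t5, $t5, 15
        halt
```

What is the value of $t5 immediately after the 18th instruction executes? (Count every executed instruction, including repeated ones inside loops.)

90

li $t5, 1 → $t5=1
li $t3, 1 → $t3=1
and $t5, $t5, 127 → $t5=1&127=1
sub $t5, $t5, 18 → $t5=1-18=-17
add $t3, $t3, 2 → $t3=1+2=3
cmp $t3, 7  (cmp 3,7)
bne top: taken
and $t5, $t5, 127 → $t5=(-17)&127=111
sub $t5, $t5, 18 → $t5=111-18=93
add $t3, $t3, 2 → $t3=3+2=5
cmp $t3, 7  (cmp 5,7)
bne top: taken
and $t5, $t5, 127 → $t5=93&127=93
sub $t5, $t5, 18 → $t5=93-18=75
add $t3, $t3, 2 → $t3=5+2=7
cmp $t3, 7  (cmp 7,7)
bne top: not taken
add $t5, $t5, 15 → $t5=75+15=90
After step 18: $t5 = 90.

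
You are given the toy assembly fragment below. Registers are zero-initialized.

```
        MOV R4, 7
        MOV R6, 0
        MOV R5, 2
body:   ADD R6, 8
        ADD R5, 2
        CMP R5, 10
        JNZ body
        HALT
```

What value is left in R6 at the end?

after MOV R4, 7: R4=7
after MOV R6, 0: R6=0
after MOV R5, 2: R5=2
after ADD R6, 8: R6=0+8=8
after ADD R5, 2: R5=2+2=4
CMP R5, 10  (cmp 4,10)
JNZ body: taken
after ADD R6, 8: R6=8+8=16
after ADD R5, 2: R5=4+2=6
CMP R5, 10  (cmp 6,10)
JNZ body: taken
after ADD R6, 8: R6=16+8=24
after ADD R5, 2: R5=6+2=8
CMP R5, 10  (cmp 8,10)
JNZ body: taken
after ADD R6, 8: R6=24+8=32
after ADD R5, 2: R5=8+2=10
CMP R5, 10  (cmp 10,10)
JNZ body: not taken
halt.

32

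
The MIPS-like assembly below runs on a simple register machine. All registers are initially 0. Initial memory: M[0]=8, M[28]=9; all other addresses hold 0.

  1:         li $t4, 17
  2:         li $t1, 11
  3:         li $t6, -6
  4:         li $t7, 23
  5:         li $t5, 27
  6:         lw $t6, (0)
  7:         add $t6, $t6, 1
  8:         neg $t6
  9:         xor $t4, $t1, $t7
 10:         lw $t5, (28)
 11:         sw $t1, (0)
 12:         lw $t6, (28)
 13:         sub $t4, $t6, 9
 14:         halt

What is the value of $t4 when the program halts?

$t4=17
$t1=11
$t6=-6
$t7=23
$t5=27
$t6=M[0]=8
$t6=8+1=9
$t6=-(9)=-9
$t4=11^23=28
$t5=M[28]=9
sw $t1, (0) → M[0]=11
$t6=M[28]=9
$t4=9-9=0
halt.

0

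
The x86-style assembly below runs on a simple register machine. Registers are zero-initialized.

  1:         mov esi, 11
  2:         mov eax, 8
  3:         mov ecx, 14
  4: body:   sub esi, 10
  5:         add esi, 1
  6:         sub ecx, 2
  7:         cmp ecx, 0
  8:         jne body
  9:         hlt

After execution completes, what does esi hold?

-52

after mov esi, 11: esi=11
after mov eax, 8: eax=8
after mov ecx, 14: ecx=14
after sub esi, 10: esi=11-10=1
after add esi, 1: esi=1+1=2
after sub ecx, 2: ecx=14-2=12
cmp ecx, 0  (cmp 12,0)
jne body: taken
after sub esi, 10: esi=2-10=-8
after add esi, 1: esi=(-8)+1=-7
after sub ecx, 2: ecx=12-2=10
cmp ecx, 0  (cmp 10,0)
jne body: taken
after sub esi, 10: esi=(-7)-10=-17
after add esi, 1: esi=(-17)+1=-16
after sub ecx, 2: ecx=10-2=8
cmp ecx, 0  (cmp 8,0)
jne body: taken
after sub esi, 10: esi=(-16)-10=-26
after add esi, 1: esi=(-26)+1=-25
after sub ecx, 2: ecx=8-2=6
cmp ecx, 0  (cmp 6,0)
jne body: taken
after sub esi, 10: esi=(-25)-10=-35
after add esi, 1: esi=(-35)+1=-34
after sub ecx, 2: ecx=6-2=4
cmp ecx, 0  (cmp 4,0)
jne body: taken
after sub esi, 10: esi=(-34)-10=-44
after add esi, 1: esi=(-44)+1=-43
after sub ecx, 2: ecx=4-2=2
cmp ecx, 0  (cmp 2,0)
jne body: taken
after sub esi, 10: esi=(-43)-10=-53
after add esi, 1: esi=(-53)+1=-52
after sub ecx, 2: ecx=2-2=0
cmp ecx, 0  (cmp 0,0)
jne body: not taken
halt.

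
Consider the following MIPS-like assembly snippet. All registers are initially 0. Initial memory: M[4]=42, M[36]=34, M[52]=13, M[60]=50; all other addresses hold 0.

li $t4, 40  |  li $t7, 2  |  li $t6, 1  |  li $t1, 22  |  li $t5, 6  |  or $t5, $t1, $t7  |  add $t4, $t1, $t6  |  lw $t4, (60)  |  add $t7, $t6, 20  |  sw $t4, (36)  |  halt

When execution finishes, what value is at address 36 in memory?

after li $t4, 40: $t4=40
after li $t7, 2: $t7=2
after li $t6, 1: $t6=1
after li $t1, 22: $t1=22
after li $t5, 6: $t5=6
after or $t5, $t1, $t7: $t5=22|2=22
after add $t4, $t1, $t6: $t4=22+1=23
after lw $t4, (60): $t4=M[60]=50
after add $t7, $t6, 20: $t7=1+20=21
sw $t4, (36) → M[36]=50
halt.

50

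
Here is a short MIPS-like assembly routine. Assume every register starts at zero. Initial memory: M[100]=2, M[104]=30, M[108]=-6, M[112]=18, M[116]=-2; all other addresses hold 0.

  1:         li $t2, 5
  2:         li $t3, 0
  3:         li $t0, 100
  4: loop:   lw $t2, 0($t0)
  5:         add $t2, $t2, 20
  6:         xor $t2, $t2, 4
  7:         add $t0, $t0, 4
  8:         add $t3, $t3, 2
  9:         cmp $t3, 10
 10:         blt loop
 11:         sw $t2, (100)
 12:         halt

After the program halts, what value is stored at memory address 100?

$t2=5
$t3=0
$t0=100
$t2=M[100]=2
$t2=2+20=22
$t2=22^4=18
$t0=100+4=104
$t3=0+2=2
cmp $t3, 10  (cmp 2,10)
blt loop: taken
$t2=M[104]=30
$t2=30+20=50
$t2=50^4=54
$t0=104+4=108
$t3=2+2=4
cmp $t3, 10  (cmp 4,10)
blt loop: taken
$t2=M[108]=-6
$t2=(-6)+20=14
$t2=14^4=10
$t0=108+4=112
$t3=4+2=6
cmp $t3, 10  (cmp 6,10)
blt loop: taken
$t2=M[112]=18
$t2=18+20=38
$t2=38^4=34
$t0=112+4=116
$t3=6+2=8
cmp $t3, 10  (cmp 8,10)
blt loop: taken
$t2=M[116]=-2
$t2=(-2)+20=18
$t2=18^4=22
$t0=116+4=120
$t3=8+2=10
cmp $t3, 10  (cmp 10,10)
blt loop: not taken
sw $t2, (100) → M[100]=22
halt.

22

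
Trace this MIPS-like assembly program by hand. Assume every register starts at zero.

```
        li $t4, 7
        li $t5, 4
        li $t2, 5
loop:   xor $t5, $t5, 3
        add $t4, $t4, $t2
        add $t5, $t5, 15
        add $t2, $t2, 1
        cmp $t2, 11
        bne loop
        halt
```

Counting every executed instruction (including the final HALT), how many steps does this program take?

40

$t4=7
$t5=4
$t2=5
$t5=4^3=7
$t4=7+5=12
$t5=7+15=22
$t2=5+1=6
cmp $t2, 11  (cmp 6,11)
bne loop: taken
$t5=22^3=21
$t4=12+6=18
$t5=21+15=36
$t2=6+1=7
cmp $t2, 11  (cmp 7,11)
bne loop: taken
$t5=36^3=39
$t4=18+7=25
$t5=39+15=54
$t2=7+1=8
cmp $t2, 11  (cmp 8,11)
bne loop: taken
$t5=54^3=53
$t4=25+8=33
$t5=53+15=68
$t2=8+1=9
cmp $t2, 11  (cmp 9,11)
bne loop: taken
$t5=68^3=71
$t4=33+9=42
$t5=71+15=86
$t2=9+1=10
cmp $t2, 11  (cmp 10,11)
bne loop: taken
$t5=86^3=85
$t4=42+10=52
$t5=85+15=100
$t2=10+1=11
cmp $t2, 11  (cmp 11,11)
bne loop: not taken
halt.
Total executed instructions: 40.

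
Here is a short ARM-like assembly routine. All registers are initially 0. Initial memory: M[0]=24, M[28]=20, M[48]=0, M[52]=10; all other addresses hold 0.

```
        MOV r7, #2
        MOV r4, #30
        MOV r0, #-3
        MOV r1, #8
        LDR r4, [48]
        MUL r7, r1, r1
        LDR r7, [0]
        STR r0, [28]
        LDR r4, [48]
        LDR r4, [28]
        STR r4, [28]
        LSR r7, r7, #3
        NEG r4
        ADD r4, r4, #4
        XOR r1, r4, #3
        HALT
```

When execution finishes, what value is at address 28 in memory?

-3

MOV r7, #2 → r7=2
MOV r4, #30 → r4=30
MOV r0, #-3 → r0=-3
MOV r1, #8 → r1=8
LDR r4, [48] → r4=M[48]=0
MUL r7, r1, r1 → r7=8*8=64
LDR r7, [0] → r7=M[0]=24
STR r0, [28] → M[28]=-3
LDR r4, [48] → r4=M[48]=0
LDR r4, [28] → r4=M[28]=-3
STR r4, [28] → M[28]=-3
LSR r7, r7, #3 → r7=24>>3=3
NEG r4 → r4=-(-3)=3
ADD r4, r4, #4 → r4=3+4=7
XOR r1, r4, #3 → r1=7^3=4
halt.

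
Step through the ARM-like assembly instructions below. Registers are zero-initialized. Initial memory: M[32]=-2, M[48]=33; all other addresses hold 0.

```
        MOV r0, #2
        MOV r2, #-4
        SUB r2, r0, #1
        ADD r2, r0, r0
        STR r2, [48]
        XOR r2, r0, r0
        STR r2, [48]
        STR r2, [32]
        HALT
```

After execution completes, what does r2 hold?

0

MOV r0, #2 → r0=2
MOV r2, #-4 → r2=-4
SUB r2, r0, #1 → r2=2-1=1
ADD r2, r0, r0 → r2=2+2=4
STR r2, [48] → M[48]=4
XOR r2, r0, r0 → r2=2^2=0
STR r2, [48] → M[48]=0
STR r2, [32] → M[32]=0
halt.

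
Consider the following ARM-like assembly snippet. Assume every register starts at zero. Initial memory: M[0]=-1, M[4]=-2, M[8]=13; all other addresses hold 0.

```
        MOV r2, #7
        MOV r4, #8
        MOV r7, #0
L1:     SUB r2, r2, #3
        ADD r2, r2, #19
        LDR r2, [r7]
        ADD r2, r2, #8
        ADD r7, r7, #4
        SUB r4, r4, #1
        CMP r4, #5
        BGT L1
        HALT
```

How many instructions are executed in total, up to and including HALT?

after MOV r2, #7: r2=7
after MOV r4, #8: r4=8
after MOV r7, #0: r7=0
after SUB r2, r2, #3: r2=7-3=4
after ADD r2, r2, #19: r2=4+19=23
after LDR r2, [r7]: r2=M[0]=-1
after ADD r2, r2, #8: r2=(-1)+8=7
after ADD r7, r7, #4: r7=0+4=4
after SUB r4, r4, #1: r4=8-1=7
CMP r4, #5  (cmp 7,5)
BGT L1: taken
after SUB r2, r2, #3: r2=7-3=4
after ADD r2, r2, #19: r2=4+19=23
after LDR r2, [r7]: r2=M[4]=-2
after ADD r2, r2, #8: r2=(-2)+8=6
after ADD r7, r7, #4: r7=4+4=8
after SUB r4, r4, #1: r4=7-1=6
CMP r4, #5  (cmp 6,5)
BGT L1: taken
after SUB r2, r2, #3: r2=6-3=3
after ADD r2, r2, #19: r2=3+19=22
after LDR r2, [r7]: r2=M[8]=13
after ADD r2, r2, #8: r2=13+8=21
after ADD r7, r7, #4: r7=8+4=12
after SUB r4, r4, #1: r4=6-1=5
CMP r4, #5  (cmp 5,5)
BGT L1: not taken
halt.
Total executed instructions: 28.

28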